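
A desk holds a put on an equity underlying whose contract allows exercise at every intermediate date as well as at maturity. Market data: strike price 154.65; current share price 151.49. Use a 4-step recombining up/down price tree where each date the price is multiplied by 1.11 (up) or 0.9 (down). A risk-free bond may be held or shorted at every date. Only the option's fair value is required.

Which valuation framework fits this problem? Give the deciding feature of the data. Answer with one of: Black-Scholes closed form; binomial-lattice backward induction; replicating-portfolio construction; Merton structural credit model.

framework: binomial-lattice backward induction

Key observation: early exercise of the strike-154.65 put must be checked at each of the 4 dates (spot 151.49), which forces a node-by-node comparison of intrinsic and continuation value backward from expiry.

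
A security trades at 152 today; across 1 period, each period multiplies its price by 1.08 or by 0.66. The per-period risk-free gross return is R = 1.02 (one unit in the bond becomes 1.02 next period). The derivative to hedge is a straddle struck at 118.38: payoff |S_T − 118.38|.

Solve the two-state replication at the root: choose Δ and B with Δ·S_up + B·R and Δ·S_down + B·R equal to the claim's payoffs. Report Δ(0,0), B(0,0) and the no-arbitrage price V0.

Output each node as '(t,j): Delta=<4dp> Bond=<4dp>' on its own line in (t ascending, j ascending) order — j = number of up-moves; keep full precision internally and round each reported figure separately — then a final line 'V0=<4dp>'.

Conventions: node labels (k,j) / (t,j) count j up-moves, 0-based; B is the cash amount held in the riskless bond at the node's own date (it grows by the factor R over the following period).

(0,0): Delta=0.4342 Bond=-25.0000
V0=41.0000

The replicating-portfolio and risk-neutral prices coincide; use p* = (1.02−0.66)/(1.08−0.66) = 0.8571 for the latter.
Payoffs at expiry: V(1,0)=18.0600, V(1,1)=45.7800
  t=0,j=0: stock 152.0000 → up 164.1600 (V=45.7800), down 100.3200 (V=18.0600). Price 41.0000; hedge Δ=0.4342, bond B=-25.0000.
Check: Δ(0,0)·S0 + B(0,0) = 41.0000 = V0.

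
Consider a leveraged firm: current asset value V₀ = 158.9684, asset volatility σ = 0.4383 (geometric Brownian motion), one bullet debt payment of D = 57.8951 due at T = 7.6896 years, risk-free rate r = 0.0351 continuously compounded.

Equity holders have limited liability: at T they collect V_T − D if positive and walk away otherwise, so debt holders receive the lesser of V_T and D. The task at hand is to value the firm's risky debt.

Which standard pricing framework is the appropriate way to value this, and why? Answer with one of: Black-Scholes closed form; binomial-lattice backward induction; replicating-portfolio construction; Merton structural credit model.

Key observation: with the firm-asset dynamics (V₀ = 158.9684) and a single zero-coupon liability of face 57.8951 given, debt value, spread, and default probability all derive from the option view of the balance sheet.

framework: Merton structural credit model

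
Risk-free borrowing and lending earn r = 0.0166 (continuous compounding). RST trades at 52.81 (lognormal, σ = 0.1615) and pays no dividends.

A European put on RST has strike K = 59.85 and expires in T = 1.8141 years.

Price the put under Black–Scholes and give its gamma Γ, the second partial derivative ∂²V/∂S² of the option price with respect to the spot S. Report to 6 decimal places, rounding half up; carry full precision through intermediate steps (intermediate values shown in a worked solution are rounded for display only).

price = 7.882863
Γ = 0.032909

σ√T = 0.1615·√1.8141 = 0.217522
d₁ = (ln(S/K) + (r+σ²/2)T) / (σ√T) = (ln(52.81/59.85) + (0.0166+0.1615²/2)·1.8141) / 0.217522 = (-0.125141 + 0.053772) / 0.217522 = -0.328100
d₂ = d₁ − σ√T = -0.328100 − 0.217522 = -0.545622
e^{−rT} = 0.970335
N(−d₁) = 0.628582,  N(−d₂) = 0.707337
Put price V = K·e^{−rT}·N(−d₂) − S·N(−d₁) = 41.078271 − 33.195409 = 7.882863
φ(d₁) = (1/√(2π))·e^{−d₁²/2} = 0.378037
Γ = φ(d₁) / (S·σ·√T) = 0.032909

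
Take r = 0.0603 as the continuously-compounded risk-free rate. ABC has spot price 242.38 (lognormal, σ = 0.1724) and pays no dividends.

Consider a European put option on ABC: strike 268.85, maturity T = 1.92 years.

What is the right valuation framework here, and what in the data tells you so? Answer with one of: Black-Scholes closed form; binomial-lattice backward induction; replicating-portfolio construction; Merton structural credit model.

Key observation: a European claim on ABC (strike 268.85) — a lognormal (GBM) underlying with constant rate and volatility — has an exact closed-form value; no lattice or capital structure is involved.

framework: Black-Scholes closed form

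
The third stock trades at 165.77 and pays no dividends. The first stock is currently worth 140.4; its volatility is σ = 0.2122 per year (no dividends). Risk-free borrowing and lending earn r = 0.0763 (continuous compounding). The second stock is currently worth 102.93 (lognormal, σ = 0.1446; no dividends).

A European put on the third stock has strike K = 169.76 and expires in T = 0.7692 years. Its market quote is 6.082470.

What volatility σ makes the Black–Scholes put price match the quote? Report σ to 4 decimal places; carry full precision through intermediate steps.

sigma = 0.1515

At σ = 0.1515 the Black–Scholes value reproduces the quote:
σ√T = 0.1515·√0.7692 = 0.132872
d₁ = (ln(S/K) + (r+σ²/2)T) / (σ√T) = (ln(165.77/169.76) + (0.0763+0.1515²/2)·0.7692) / 0.132872 = (-0.023784 + 0.067517) / 0.132872 = 0.329137
d₂ = d₁ − σ√T = 0.329137 − 0.132872 = 0.196266
e^{−rT} = 0.942999
N(−d₁) = 0.371026,  N(−d₂) = 0.422201
V = K·e^{−rT}·N(−d₂) − S·N(−d₁) = 67.587445 − 61.504975 = 6.082470 (the observed quote) — the price is monotone increasing in volatility, hence this σ is the only solution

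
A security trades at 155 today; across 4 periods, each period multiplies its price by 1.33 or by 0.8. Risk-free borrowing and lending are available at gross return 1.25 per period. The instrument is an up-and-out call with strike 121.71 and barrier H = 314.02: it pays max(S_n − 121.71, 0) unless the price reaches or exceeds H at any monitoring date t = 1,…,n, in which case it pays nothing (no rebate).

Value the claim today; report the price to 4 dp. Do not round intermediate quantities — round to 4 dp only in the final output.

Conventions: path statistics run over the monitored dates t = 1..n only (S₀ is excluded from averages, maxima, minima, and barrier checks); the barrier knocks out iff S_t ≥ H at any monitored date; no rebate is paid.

Set p* = 0.8491 (from d < R < u); the path-dependent value is the discounted p*-expectation over all price paths.
Enumerate all 2^4 = 16 price paths (U = up ×1.33, D = down ×0.8); each path with k up-moves has probability p*^k·(1−p*)^(4−k).
DDDD: M=124.0000, payoff=0.0000, prob=0.000519
UDDD: M=206.1500, payoff=0.0000, prob=0.002920
DUDD: M=164.9200, payoff=0.0000, prob=0.002920
UUDD: M=274.1795, payoff=53.7649, prob=0.016425
DDUD: M=131.9360, payoff=0.0000, prob=0.002920
UDUD: M=219.3436, payoff=53.7649, prob=0.016425
DUUD: M=219.3436, payoff=53.7649, prob=0.016425
UUUD: M=364.6587, payoff=0.0000, prob=0.092390
DDDU: M=124.0000, payoff=0.0000, prob=0.002920
UDDU: M=206.1500, payoff=53.7649, prob=0.016425
DUDU: M=175.4749, payoff=53.7649, prob=0.016425
UUDU: M=291.7270, payoff=170.0170, prob=0.092390
DDUU: M=175.4749, payoff=53.7649, prob=0.016425
UDUU: M=291.7270, payoff=170.0170, prob=0.092390
DUUU: M=291.7270, payoff=170.0170, prob=0.092390
UUUU: M=484.9961, payoff=0.0000, prob=0.519693
Price = Σ prob·payoff / R^4 = 52.421991 / 2.441406 = 21.4720

price = 21.4720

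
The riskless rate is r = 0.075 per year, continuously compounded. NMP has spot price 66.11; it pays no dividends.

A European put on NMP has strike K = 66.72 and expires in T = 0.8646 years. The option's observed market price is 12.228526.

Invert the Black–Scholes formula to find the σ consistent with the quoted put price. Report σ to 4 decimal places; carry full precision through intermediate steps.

sigma = 0.5920

At σ = 0.5920 the Black–Scholes value reproduces the quote:
σ√T = 0.592·√0.8646 = 0.550465
d₁ = (ln(S/K) + (r+σ²/2)T) / (σ√T) = (ln(66.11/66.72) + (0.075+0.592²/2)·0.8646) / 0.550465 = (-0.009185 + 0.216351) / 0.550465 = 0.376347
d₂ = d₁ − σ√T = 0.376347 − 0.550465 = -0.174117
e^{−rT} = 0.937213
N(−d₁) = 0.353329,  N(−d₂) = 0.569113
V = K·e^{−rT}·N(−d₂) − S·N(−d₁) = 35.587129 − 23.358603 = 12.228526 (the quoted price), and the Black–Scholes price is strictly increasing in σ, so σ is unique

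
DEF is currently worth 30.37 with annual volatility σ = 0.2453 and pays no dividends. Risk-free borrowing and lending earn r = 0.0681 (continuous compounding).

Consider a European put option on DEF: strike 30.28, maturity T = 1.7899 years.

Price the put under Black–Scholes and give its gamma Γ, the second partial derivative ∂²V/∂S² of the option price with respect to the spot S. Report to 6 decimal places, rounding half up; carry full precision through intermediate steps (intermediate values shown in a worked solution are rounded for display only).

price = 2.207350
Γ = 0.034511

σ√T = 0.2453·√1.7899 = 0.328180
d₁ = (ln(S/K) + (r+σ²/2)T) / (σ√T) = (ln(30.37/30.28) + (0.0681+0.2453²/2)·1.7899) / 0.328180 = (0.002968 + 0.175743) / 0.328180 = 0.544552
d₂ = d₁ − σ√T = 0.544552 − 0.328180 = 0.216372
e^{−rT} = 0.885244
N(−d₁) = 0.293031,  N(−d₂) = 0.414349
Put price V = K·e^{−rT}·N(−d₂) − S·N(−d₁) = 11.106695 − 8.899345 = 2.207350
φ(d₁) = (1/√(2π))·e^{−d₁²/2} = 0.343968
Γ = φ(d₁) / (S·σ·√T) = 0.034511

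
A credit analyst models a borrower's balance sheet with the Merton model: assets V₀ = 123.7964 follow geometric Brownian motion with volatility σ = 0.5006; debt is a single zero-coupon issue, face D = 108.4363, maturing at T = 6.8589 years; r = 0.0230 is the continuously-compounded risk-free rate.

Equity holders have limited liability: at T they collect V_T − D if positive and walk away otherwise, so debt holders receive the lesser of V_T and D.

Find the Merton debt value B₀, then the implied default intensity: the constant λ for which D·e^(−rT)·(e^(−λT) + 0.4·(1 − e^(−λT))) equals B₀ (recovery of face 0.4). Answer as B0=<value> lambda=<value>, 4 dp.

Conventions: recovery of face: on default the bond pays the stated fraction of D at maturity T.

B0=54.3101 lambda=0.1704

Equity is a call on the firm's assets struck at D = 108.4363:
d₁ = [ln(V₀/D) + (r + σ²/2)T] / (σ√T)
   = [ln(123.7964/108.4363) + (0.0230 + 0.5·0.5006²)·6.8589] / (0.5006·√6.8589)
   = [0.132475 + 1.017176] / 1.311046 = 0.876896
d₂ = d₁ − σ√T = 0.876896 − 1.311046 = -0.434150
N(d₁) = 0.809728,  N(d₂) = 0.332090,  e^(−rT) = 0.854059
E₀ = V₀·N(d₁) − D·e^(−rT)·N(d₂)
   = 123.7964·0.809728 − 108.4363·0.854059·0.332090 = 69.486307
B₀ = V₀ − E₀ = 123.7964 − 69.486307 = 54.310093
e^(−λT) = (B₀·e^(rT)/D − 0.4)/(1 − 0.4) = (54.3101·1.170879/108.4363 − 0.4)/0.6 = 0.31072056
λ = −ln(0.31072056)/6.8589 = 0.170415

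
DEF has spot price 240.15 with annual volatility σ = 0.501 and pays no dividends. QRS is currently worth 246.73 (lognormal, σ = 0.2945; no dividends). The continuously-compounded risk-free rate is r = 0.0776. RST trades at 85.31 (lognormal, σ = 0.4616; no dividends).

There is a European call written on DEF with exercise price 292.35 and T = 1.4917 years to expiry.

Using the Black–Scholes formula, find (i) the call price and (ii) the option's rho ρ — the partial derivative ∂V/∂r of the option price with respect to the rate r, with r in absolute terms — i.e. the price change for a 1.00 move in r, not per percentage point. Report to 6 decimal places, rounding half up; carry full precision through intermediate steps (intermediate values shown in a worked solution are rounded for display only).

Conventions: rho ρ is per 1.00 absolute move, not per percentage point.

price = 50.541302
ρ = 128.421086

σ√T = 0.501·√1.4917 = 0.611897
d₁ = (ln(S/K) + (r+σ²/2)T) / (σ√T) = (ln(240.15/292.35) + (0.0776+0.501²/2)·1.4917) / 0.611897 = (-0.196688 + 0.302965) / 0.611897 = 0.173684
d₂ = d₁ − σ√T = 0.173684 − 0.611897 = -0.438213
e^{−rT} = 0.890693
N(d₁) = 0.568943,  N(d₂) = 0.330616
Call price V = S·N(d₁) − K·e^{−rT}·N(d₂) = 136.631726 − 86.090424 = 50.541302
ρ = K·T·e^{−rT}·N(d₂) = 128.421086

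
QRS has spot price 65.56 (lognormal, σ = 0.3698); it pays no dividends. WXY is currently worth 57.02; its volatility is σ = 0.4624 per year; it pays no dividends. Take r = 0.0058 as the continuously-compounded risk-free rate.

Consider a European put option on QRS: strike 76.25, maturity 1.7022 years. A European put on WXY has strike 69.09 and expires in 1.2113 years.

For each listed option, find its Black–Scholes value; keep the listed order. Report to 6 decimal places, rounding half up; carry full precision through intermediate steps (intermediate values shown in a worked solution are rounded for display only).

[QRS put K=76.25]
σ√T = 0.3698·√1.7022 = 0.482472
d₁ = (ln(S/K) + (r+σ²/2)T) / (σ√T) = (ln(65.56/76.25) + (0.0058+0.3698²/2)·1.7022) / 0.482472 = (-0.151052 + 0.126262) / 0.482472 = -0.051380
d₂ = d₁ − σ√T = -0.051380 − 0.482472 = -0.533852
e^{−rT} = 0.990176
N(−d₁) = 0.520488,  N(−d₂) = 0.703278
price = K·e^{−rT}·N(−d₂) − S·N(−d₁) = 53.098122 − 34.123226 = 18.974896
[WXY put K=69.09]
σ√T = 0.4624·√1.2113 = 0.508913
d₁ = (ln(S/K) + (r+σ²/2)T) / (σ√T) = (ln(57.02/69.09) + (0.0058+0.4624²/2)·1.2113) / 0.508913 = (-0.192008 + 0.136522) / 0.508913 = -0.109029
d₂ = d₁ − σ√T = -0.109029 − 0.508913 = -0.617942
e^{−rT} = 0.992999
N(−d₁) = 0.543410,  N(−d₂) = 0.731693
price = K·e^{−rT}·N(−d₂) − S·N(−d₁) = 50.198763 − 30.985243 = 19.213520

price(QRS put K=76.25) = 18.974896
price(WXY put K=69.09) = 19.213520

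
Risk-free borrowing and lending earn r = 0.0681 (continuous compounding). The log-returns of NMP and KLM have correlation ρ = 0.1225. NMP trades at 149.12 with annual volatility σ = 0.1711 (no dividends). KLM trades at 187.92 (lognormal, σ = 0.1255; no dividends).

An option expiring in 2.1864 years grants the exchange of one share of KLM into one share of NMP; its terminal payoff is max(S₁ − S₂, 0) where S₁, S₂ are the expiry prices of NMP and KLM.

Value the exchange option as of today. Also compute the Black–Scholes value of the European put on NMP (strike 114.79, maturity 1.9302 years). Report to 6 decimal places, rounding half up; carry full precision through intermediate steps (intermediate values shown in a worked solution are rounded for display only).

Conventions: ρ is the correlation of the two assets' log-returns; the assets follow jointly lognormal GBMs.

σ_eff = √(σ₁² + σ₂² − 2ρσ₁σ₂) = √(0.1711² + 0.1255² − 2·0.1225·0.1711·0.1255) = 0.199411
d₁ = (ln(S₁/S₂) + (q₂ − q₁ + σ_eff²/2)T) / (σ_eff√T) = (ln(149.12/187.92) + (0.0 − 0.0 + 0.019882)·2.1864) / 0.294858 = -0.636898
d₂ = d₁ − σ_eff√T = -0.636898 − 0.294858 = -0.931756
N(d₁) = 0.262096,  N(d₂) = 0.175731
V = S₁·e^{−q₁T}·N(d₁) − S₂·e^{−q₂T}·N(d₂) = 39.083719 − 33.023446 = 6.060273
[vanilla: NMP put K=114.79]
σ√T = 0.1711·√1.9302 = 0.237712
d₁ = (ln(S/K) + (r+σ²/2)T) / (σ√T) = (ln(149.12/114.79) + (0.0681+0.1711²/2)·1.9302) / 0.237712 = (0.261647 + 0.159700) / 0.237712 = 1.772511
d₂ = d₁ − σ√T = 1.772511 − 0.237712 = 1.534799
e^{−rT} = 0.876826
N(−d₁) = 0.038155,  N(−d₂) = 0.062417
price = K·e^{−rT}·N(−d₂) − S·N(−d₁) = 6.282290 − 5.689661 = 0.592629

exchange price = 6.060273
price(NMP put K=114.79) = 0.592629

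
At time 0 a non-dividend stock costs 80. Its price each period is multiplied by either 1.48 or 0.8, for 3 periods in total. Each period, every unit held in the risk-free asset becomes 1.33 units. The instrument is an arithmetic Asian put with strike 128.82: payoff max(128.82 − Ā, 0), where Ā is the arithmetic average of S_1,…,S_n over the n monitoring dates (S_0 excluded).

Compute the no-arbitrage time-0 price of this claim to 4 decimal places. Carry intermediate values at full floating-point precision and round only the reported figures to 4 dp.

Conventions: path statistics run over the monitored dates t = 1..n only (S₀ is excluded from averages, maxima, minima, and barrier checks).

With p* = (R−d)/(u−d) = 0.7794, sum probability × payoff across the paths and divide by R^3.
Enumerate all 2^3 = 8 price paths (U = up ×1.48, D = down ×0.8); each path with k up-moves has probability p*^k·(1−p*)^(3−k).
DDD: Ā=52.0533, payoff=76.7667, prob=0.010734
UDD: Ā=96.2987, payoff=32.5213, prob=0.037926
DUD: Ā=78.1653, payoff=50.6547, prob=0.037926
UUD: Ā=144.6059, payoff=0.0000, prob=0.134004
DDU: Ā=63.6587, payoff=65.1613, prob=0.037926
UDU: Ā=117.7685, payoff=11.0515, prob=0.134004
DUU: Ā=99.6352, payoff=29.1848, prob=0.134004
UUU: Ā=184.3251, payoff=0.0000, prob=0.473479
Price = Σ prob·payoff / R^3 = 11.841560 / 2.352637 = 5.0333

price = 5.0333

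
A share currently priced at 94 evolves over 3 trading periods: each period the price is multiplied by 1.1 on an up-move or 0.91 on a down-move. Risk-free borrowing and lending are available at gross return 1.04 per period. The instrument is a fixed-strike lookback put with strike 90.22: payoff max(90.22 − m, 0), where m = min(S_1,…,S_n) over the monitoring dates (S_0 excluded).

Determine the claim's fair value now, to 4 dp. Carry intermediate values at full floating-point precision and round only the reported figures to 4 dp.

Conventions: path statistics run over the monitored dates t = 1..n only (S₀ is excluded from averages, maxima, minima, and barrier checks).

With p* = (R−d)/(u−d) = 0.6842, sum probability × payoff across the paths and divide by R^3.
Enumerate all 2^3 = 8 price paths (U = up ×1.1, D = down ×0.91); each path with k up-moves has probability p*^k·(1−p*)^(3−k).
DDD: m=70.8357, payoff=19.3843, prob=0.031491
UDD: m=85.6255, payoff=4.5945, prob=0.068232
DUD: m=85.5400, payoff=4.6800, prob=0.068232
UUD: m=103.4000, payoff=0.0000, prob=0.147835
DDU: m=77.8414, payoff=12.3786, prob=0.068232
UDU: m=94.0940, payoff=0.0000, prob=0.147835
DUU: m=85.5400, payoff=4.6800, prob=0.147835
UUU: m=103.4000, payoff=0.0000, prob=0.320309
Price = Σ prob·payoff / R^3 = 2.779730 / 1.124864 = 2.4712

price = 2.4712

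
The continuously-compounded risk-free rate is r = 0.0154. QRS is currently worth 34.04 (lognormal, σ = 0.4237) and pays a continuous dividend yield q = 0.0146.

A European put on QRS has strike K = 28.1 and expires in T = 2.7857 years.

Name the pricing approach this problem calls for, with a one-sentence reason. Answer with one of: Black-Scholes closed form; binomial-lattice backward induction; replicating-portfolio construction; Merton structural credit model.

framework: Black-Scholes closed form

Key observation: the instrument is a plain European put (strike 28.1) on a lognormal asset; the exact continuous-time formula applies directly.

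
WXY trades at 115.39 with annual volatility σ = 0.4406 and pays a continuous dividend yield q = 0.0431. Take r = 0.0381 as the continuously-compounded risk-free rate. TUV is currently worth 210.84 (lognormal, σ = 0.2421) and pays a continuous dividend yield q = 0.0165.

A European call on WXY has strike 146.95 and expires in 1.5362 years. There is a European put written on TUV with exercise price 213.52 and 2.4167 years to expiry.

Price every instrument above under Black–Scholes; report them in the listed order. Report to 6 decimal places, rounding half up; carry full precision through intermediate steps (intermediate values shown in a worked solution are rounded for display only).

price(WXY call K=146.95) = 13.869058
price(TUV put K=213.52) = 25.885931

[WXY call K=146.95]
σ√T = 0.4406·√1.5362 = 0.546095
d₁ = (ln(S/K) + (r−q+σ²/2)T) / (σ√T) = (ln(115.39/146.95) + (0.0381−0.0431+0.4406²/2)·1.5362) / 0.546095 = (-0.241775 + 0.141429) / 0.546095 = -0.183751
d₂ = d₁ − σ√T = -0.183751 − 0.546095 = -0.729847
e^{−rT} = 0.943151
e^{−qT} = 0.935934
N(d₁) = 0.427104,  N(d₂) = 0.232742
price = S·e^{−qT}·N(d₁) − K·e^{−rT}·N(d₂) = 46.126167 − 32.257109 = 13.869058
[TUV put K=213.52]
σ√T = 0.2421·√2.4167 = 0.376362
d₁ = (ln(S/K) + (r−q+σ²/2)T) / (σ√T) = (ln(210.84/213.52) + (0.0381−0.0165+0.2421²/2)·2.4167) / 0.376362 = (-0.012631 + 0.123025) / 0.376362 = 0.293319
d₂ = d₁ − σ√T = 0.293319 − 0.376362 = -0.083044
e^{−rT} = 0.912036
e^{−qT} = 0.960909
N(−d₁) = 0.384639,  N(−d₂) = 0.533092
price = K·e^{−rT}·N(−d₂) − S·e^{−qT}·N(−d₁) = 103.813110 − 77.927179 = 25.885931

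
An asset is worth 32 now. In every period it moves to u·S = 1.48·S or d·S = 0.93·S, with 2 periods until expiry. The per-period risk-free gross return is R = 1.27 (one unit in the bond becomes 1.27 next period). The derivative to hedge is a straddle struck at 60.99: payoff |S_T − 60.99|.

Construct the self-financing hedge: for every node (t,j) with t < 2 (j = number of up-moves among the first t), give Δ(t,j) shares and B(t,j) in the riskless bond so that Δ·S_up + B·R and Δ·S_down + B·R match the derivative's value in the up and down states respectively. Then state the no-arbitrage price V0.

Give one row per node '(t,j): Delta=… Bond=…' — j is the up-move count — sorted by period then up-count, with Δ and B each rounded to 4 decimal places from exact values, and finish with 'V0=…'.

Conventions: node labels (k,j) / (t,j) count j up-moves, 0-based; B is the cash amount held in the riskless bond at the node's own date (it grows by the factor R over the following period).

(0,0): Delta=-0.4965 Bond=26.0152
(1,0): Delta=-1.0000 Bond=48.0236
(1,1): Delta=-0.3011 Bond=23.7842
V0=10.1274

Since d<R<u, set p* = (R−d)/(u−d) = 0.6182; price each node as the discounted p*-expectation of its children.
Payoffs at expiry: V(2,0)=33.3132, V(2,1)=16.9452, V(2,2)=9.1028
  t=1,j=0: stock 29.7600 → up 44.0448 (V=16.9452), down 27.6768 (V=33.3132). Price 18.2636; hedge Δ=-1.0000, bond B=48.0236.
  t=1,j=1: stock 47.3600 → up 70.0928 (V=9.1028), down 44.0448 (V=16.9452). Price 9.5253; hedge Δ=-0.3011, bond B=23.7842.
  t=0,j=0: stock 32.0000 → up 47.3600 (V=9.5253), down 29.7600 (V=18.2636). Price 10.1274; hedge Δ=-0.4965, bond B=26.0152.
Check: Δ(0,0)·S0 + B(0,0) = 10.1274 = V0.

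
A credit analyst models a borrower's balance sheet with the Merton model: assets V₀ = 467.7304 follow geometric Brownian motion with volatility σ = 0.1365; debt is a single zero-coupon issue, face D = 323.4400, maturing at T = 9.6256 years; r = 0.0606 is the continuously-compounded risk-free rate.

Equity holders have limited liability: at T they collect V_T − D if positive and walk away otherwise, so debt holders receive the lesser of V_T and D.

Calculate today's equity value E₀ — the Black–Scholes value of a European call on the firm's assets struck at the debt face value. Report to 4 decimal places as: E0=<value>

E0=287.7496

Equity is a call on the firm's assets struck at D = 323.4400:
d₁ = [ln(V₀/D) + (r + σ²/2)T] / (σ√T)
   = [ln(467.7304/323.4400) + (0.0606 + 0.5·0.1365²)·9.6256] / (0.1365·√9.6256)
   = [0.368878 + 0.672985] / 0.423493 = 2.460164
d₂ = d₁ − σ√T = 2.460164 − 0.423493 = 2.036671
N(d₁) = 0.993056,  N(d₂) = 0.979158,  e^(−rT) = 0.558047
E₀ = V₀·N(d₁) − D·e^(−rT)·N(d₂)
   = 467.7304·0.993056 − 323.4400·0.558047·0.979158 = 287.749566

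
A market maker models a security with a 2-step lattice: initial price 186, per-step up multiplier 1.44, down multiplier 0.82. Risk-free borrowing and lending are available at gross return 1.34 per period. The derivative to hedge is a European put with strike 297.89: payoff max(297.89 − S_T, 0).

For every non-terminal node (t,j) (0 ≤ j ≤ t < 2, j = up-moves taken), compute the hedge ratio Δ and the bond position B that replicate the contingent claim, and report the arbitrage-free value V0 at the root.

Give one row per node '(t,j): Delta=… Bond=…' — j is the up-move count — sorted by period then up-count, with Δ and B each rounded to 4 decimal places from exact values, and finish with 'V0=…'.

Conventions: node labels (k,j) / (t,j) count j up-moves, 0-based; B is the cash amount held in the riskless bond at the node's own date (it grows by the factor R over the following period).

Risk-neutral probability p* = (R−d)/(u−d) = (1.34−0.82)/(1.44−0.82) = 0.8387.
Terminal payoffs: V(2,0)=172.8236, V(2,1)=78.2612, V(2,2)=0.0000
Node (1,0) S=152.5200: V=(p*·78.2612+(1−p*)·172.8236)/1.34=69.7860; Δ=(78.2612−172.8236)/(219.6288−125.0664)=-1.0000; B=V−Δ·S=222.3060
Node (1,1) S=267.8400: V=(p*·0.0000+(1−p*)·78.2612)/1.34=9.4200; Δ=(0.0000−78.2612)/(385.6896−219.6288)=-0.4713; B=V−Δ·S=135.6477
Node (0,0) S=186.0000: V=(p*·9.4200+(1−p*)·69.7860)/1.34=14.2958; Δ=(9.4200−69.7860)/(267.8400−152.5200)=-0.5235; B=V−Δ·S=111.6603
Sanity check at the root: Δ(0,0)·S0 + B(0,0) reproduces V0 = 14.2958.

(0,0): Delta=-0.5235 Bond=111.6603
(1,0): Delta=-1.0000 Bond=222.3060
(1,1): Delta=-0.4713 Bond=135.6477
V0=14.2958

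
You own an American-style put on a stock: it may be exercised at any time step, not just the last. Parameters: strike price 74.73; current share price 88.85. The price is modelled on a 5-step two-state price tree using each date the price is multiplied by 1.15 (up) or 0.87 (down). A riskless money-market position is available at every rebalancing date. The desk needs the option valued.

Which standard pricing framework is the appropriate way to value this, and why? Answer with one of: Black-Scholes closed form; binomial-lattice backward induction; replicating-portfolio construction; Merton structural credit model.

Key observation: with exercise allowed before expiry on a discrete up/down model (5 steps from spot 88.85), the strike-74.73 put's value must be rolled back through the tree testing early exercise at each node.

framework: binomial-lattice backward induction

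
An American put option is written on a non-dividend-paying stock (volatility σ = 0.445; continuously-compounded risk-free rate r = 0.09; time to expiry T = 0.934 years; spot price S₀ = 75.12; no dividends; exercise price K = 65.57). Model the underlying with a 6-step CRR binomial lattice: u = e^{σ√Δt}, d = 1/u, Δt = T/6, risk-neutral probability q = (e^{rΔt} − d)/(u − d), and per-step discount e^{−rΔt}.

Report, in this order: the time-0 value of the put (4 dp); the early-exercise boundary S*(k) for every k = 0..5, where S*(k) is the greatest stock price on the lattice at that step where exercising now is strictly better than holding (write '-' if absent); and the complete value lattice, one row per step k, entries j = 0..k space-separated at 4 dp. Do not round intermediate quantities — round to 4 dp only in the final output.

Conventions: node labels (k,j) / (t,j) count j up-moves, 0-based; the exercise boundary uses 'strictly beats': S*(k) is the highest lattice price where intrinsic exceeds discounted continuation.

price = 6.1630
boundary = - - - 44.3613 37.2181 44.3613
tree:
6.1630
9.6425 2.8053
14.5978 4.8853 0.7733
21.2087 8.3005 1.5565 0.0000
28.3519 13.6222 3.1331 0.0000 0.0000
34.3449 21.2087 6.3066 0.0000 0.0000 0.0000
39.3729 28.3519 12.6945 0.0000 0.0000 0.0000 0.0000

Δt=0.15567  u=1.19193  d=0.83898  q=0.49619  discount=0.98609
step 6 (expiry): payoffs max(K−S,0) = 39.3729 28.3519 12.6945 0.0000 0.0000 0.0000 0.0000
step 5: (k=5,j=0): S=31.2251, K−S=34.3449, hold=33.4327 ⇒ V=34.3449 exercise | (k=5,j=1): S=44.3613, K−S=21.2087, hold=20.2965 ⇒ V=21.2087 exercise | (k=5,j=2): S=63.0239, K−S=2.5461, hold=6.3066 ⇒ V=6.3066 continue | (k=5,j=3): S=89.5377, K−S=0.0000, hold=0.0000 ⇒ V=0.0000 continue | (k=5,j=4): S=127.2058, K−S=0.0000, hold=0.0000 ⇒ V=0.0000 continue | (k=5,j=5): S=180.7206, K−S=0.0000, hold=0.0000 ⇒ V=0.0000 continue  boundary S*=44.3613
step 4: (k=4,j=0): S=37.2181, K−S=28.3519, hold=27.4397 ⇒ V=28.3519 exercise | (k=4,j=1): S=52.8755, K−S=12.6945, hold=13.6222 ⇒ V=13.6222 continue | (k=4,j=2): S=75.1200, K−S=0.0000, hold=3.1331 ⇒ V=3.1331 continue | (k=4,j=3): S=106.7226, K−S=0.0000, hold=0.0000 ⇒ V=0.0000 continue | (k=4,j=4): S=151.6202, K−S=0.0000, hold=0.0000 ⇒ V=0.0000 continue  boundary S*=37.2181
step 3: (k=3,j=0): S=44.3613, K−S=21.2087, hold=20.7504 ⇒ V=21.2087 exercise | (k=3,j=1): S=63.0239, K−S=2.5461, hold=8.3005 ⇒ V=8.3005 continue | (k=3,j=2): S=89.5377, K−S=0.0000, hold=1.5565 ⇒ V=1.5565 continue | (k=3,j=3): S=127.2058, K−S=0.0000, hold=0.0000 ⇒ V=0.0000 continue  boundary S*=44.3613
step 2: (k=2,j=0): S=52.8755, K−S=12.6945, hold=14.5978 ⇒ V=14.5978 continue | (k=2,j=1): S=75.1200, K−S=0.0000, hold=4.8853 ⇒ V=4.8853 continue | (k=2,j=2): S=106.7226, K−S=0.0000, hold=0.7733 ⇒ V=0.7733 continue  boundary S*=-
step 1: (k=1,j=0): S=63.0239, K−S=2.5461, hold=9.6425 ⇒ V=9.6425 continue | (k=1,j=1): S=89.5377, K−S=0.0000, hold=2.8053 ⇒ V=2.8053 continue  boundary S*=-
step 0: (k=0,j=0): S=75.1200, K−S=0.0000, hold=6.1630 ⇒ V=6.1630 continue  boundary S*=-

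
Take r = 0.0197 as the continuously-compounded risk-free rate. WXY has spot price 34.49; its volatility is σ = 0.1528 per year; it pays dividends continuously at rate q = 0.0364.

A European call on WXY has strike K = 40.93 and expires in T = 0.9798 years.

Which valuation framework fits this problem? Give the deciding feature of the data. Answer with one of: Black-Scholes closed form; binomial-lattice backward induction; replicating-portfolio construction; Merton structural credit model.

Key observation: the strike-40.93 call on WXY is European-exercise on a continuously-modelled lognormal underlying, so its value is a single closed-form evaluation.

framework: Black-Scholes closed form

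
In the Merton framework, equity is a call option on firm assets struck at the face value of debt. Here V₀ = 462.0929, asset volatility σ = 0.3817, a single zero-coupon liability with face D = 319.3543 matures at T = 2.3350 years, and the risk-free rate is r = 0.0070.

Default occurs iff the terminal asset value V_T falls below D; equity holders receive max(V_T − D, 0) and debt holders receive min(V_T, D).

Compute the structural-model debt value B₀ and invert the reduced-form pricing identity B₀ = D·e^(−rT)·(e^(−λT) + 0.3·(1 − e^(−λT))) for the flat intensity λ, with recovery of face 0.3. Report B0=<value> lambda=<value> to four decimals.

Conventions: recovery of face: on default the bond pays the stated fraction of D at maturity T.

B0=281.0881 lambda=0.0698

Equity is a call on the firm's assets struck at D = 319.3543:
d₁ = [ln(V₀/D) + (r + σ²/2)T] / (σ√T)
   = [ln(462.0929/319.3543) + (0.0070 + 0.5·0.3817²)·2.3350] / (0.3817·√2.3350)
   = [0.369465 + 0.186444] / 0.583265 = 0.953098
d₂ = d₁ − σ√T = 0.953098 − 0.583265 = 0.369834
N(d₁) = 0.829730,  N(d₂) = 0.644247,  e^(−rT) = 0.983788
E₀ = V₀·N(d₁) − D·e^(−rT)·N(d₂)
   = 462.0929·0.829730 − 319.3543·0.983788·0.644247 = 181.004828
B₀ = V₀ − E₀ = 462.0929 − 181.004828 = 281.088072
e^(−λT) = (B₀·e^(rT)/D − 0.3)/(1 − 0.3) = (281.0881·1.016479/319.3543 − 0.3)/0.7 = 0.84954435
λ = −ln(0.84954435)/2.3350 = 0.069831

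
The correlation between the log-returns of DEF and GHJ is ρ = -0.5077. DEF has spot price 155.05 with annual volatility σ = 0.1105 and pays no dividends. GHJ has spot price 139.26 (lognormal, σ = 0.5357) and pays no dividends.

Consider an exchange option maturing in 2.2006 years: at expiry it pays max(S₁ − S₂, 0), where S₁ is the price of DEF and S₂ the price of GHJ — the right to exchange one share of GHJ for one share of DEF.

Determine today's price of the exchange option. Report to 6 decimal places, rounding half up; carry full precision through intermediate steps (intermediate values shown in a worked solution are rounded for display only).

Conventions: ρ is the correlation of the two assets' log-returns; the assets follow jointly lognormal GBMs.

σ_eff = √(σ₁² + σ₂² − 2ρσ₁σ₂) = √(0.1105² + 0.5357² − 2·-0.5077·0.1105·0.5357) = 0.599409
d₁ = (ln(S₁/S₂) + (q₂ − q₁ + σ_eff²/2)T) / (σ_eff√T) = (ln(155.05/139.26) + (0.0 − 0.0 + 0.179646)·2.2006) / 0.889189 = 0.565384
d₂ = d₁ − σ_eff√T = 0.565384 − 0.889189 = -0.323804
N(d₁) = 0.714094,  N(d₂) = 0.373043
V = S₁·e^{−q₁T}·N(d₁) − S₂·e^{−q₂T}·N(d₂) = 110.720234 − 51.949977 = 58.770256
Key observation: r never enters — measured in units of GHJ, the claim is a call on S₁/S₂ struck at 1, so only the dividend yields and σ_eff matter.

exchange price = 58.770256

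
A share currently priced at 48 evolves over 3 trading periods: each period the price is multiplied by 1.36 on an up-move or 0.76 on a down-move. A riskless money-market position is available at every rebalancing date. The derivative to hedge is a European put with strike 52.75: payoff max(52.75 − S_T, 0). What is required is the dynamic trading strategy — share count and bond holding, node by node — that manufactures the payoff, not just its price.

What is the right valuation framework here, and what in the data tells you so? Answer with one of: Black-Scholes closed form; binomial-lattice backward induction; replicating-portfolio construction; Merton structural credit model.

framework: replicating-portfolio construction

Key observation: the task asks for the hedge itself — share and bond holdings at every node of the 3-period tree on spot 48 with factors 1.36/0.76 — which is exactly what the replicating-portfolio construction produces.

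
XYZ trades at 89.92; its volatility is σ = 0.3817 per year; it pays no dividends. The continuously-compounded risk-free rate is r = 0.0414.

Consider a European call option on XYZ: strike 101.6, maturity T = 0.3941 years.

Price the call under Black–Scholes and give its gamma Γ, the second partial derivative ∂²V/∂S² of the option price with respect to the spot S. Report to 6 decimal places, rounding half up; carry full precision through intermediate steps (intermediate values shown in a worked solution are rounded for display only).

σ√T = 0.3817·√0.3941 = 0.239621
d₁ = (ln(S/K) + (r+σ²/2)T) / (σ√T) = (ln(89.92/101.6) + (0.0414+0.3817²/2)·0.3941) / 0.239621 = (-0.122123 + 0.045025) / 0.239621 = -0.321750
d₂ = d₁ − σ√T = -0.321750 − 0.239621 = -0.561372
e^{−rT} = 0.983817
N(d₁) = 0.373821,  N(d₂) = 0.287272
Call price V = S·N(d₁) − K·e^{−rT}·N(d₂) = 33.613977 − 28.714505 = 4.899471
φ(d₁) = (1/√(2π))·e^{−d₁²/2} = 0.378818
Γ = φ(d₁) / (S·σ·√T) = 0.017581

price = 4.899471
Γ = 0.017581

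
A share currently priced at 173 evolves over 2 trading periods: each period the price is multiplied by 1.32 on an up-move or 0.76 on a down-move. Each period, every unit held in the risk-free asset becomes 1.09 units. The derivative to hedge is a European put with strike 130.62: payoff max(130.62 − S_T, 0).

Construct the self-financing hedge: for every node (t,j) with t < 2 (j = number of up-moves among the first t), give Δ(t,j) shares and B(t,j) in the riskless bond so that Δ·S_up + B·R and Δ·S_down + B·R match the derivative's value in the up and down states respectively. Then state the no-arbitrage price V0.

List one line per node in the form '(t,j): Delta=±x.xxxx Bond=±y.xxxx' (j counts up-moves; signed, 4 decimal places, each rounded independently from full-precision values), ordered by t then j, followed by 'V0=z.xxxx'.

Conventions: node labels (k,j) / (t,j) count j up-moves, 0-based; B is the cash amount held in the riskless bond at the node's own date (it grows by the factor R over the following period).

(0,0): Delta=-0.1194 Bond=25.0117
(1,0): Delta=-0.4169 Bond=66.3789
(1,1): Delta=0.0000 Bond=0.0000
V0=4.3581

Under the risk-neutral measure, an up-move has probability p* = (R−d)/(u−d) = 0.5893 and values discount at R = 1.09.
At maturity the claim pays: V(2,0)=30.6952, V(2,1)=0.0000, V(2,2)=0.0000
Node (1,0) S=131.4800: V=(p*·0.0000+(1−p*)·30.6952)/1.09=11.5660; Δ=(0.0000−30.6952)/(173.5536−99.9248)=-0.4169; B=V−Δ·S=66.3789
Node (1,1) S=228.3600: V=(p*·0.0000+(1−p*)·0.0000)/1.09=0.0000; Δ=(0.0000−0.0000)/(301.4352−173.5536)=0.0000; B=V−Δ·S=0.0000
Node (0,0) S=173.0000: V=(p*·0.0000+(1−p*)·11.5660)/1.09=4.3581; Δ=(0.0000−11.5660)/(228.3600−131.4800)=-0.1194; B=V−Δ·S=25.0117
Verification: the root portfolio costs Δ(0,0)·S0 + B(0,0) = 4.3581, matching V0.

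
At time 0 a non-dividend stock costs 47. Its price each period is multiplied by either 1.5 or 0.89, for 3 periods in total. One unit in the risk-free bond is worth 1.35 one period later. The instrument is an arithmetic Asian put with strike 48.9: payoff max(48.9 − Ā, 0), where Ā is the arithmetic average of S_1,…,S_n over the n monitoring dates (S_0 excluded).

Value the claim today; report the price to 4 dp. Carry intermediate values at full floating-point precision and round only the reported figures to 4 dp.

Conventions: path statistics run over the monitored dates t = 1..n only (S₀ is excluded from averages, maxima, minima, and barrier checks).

With p* = (R−d)/(u−d) = 0.7541, sum probability × payoff across the paths and divide by R^3.
Enumerate all 2^3 = 8 price paths (U = up ×1.5, D = down ×0.89); each path with k up-moves has probability p*^k·(1−p*)^(3−k).
DDD: Ā=37.3974, payoff=11.5026, prob=0.014869
UDD: Ā=63.0294, payoff=0.0000, prob=0.045599
DUD: Ā=53.4727, payoff=0.0000, prob=0.045599
UUD: Ā=90.1225, payoff=0.0000, prob=0.139835
DDU: Ā=44.9672, payoff=3.9327, prob=0.045599
UDU: Ā=75.7875, payoff=0.0000, prob=0.139835
DUU: Ā=66.2308, payoff=0.0000, prob=0.139835
UUU: Ā=111.6250, payoff=0.0000, prob=0.428829
Price = Σ prob·payoff / R^3 = 0.350361 / 2.460375 = 0.1424

price = 0.1424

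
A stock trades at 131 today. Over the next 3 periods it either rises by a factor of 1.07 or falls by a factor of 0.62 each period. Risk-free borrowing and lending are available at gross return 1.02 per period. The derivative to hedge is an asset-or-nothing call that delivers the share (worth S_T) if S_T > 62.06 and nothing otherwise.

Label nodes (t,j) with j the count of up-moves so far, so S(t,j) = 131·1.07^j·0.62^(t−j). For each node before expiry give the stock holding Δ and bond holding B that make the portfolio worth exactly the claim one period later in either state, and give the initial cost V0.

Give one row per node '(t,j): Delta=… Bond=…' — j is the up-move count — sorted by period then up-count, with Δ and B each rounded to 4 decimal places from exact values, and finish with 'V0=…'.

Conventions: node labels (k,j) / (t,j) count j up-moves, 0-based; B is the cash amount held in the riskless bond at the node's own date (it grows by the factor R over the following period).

The replicating-portfolio and risk-neutral prices coincide; use p* = (1.02−0.62)/(1.07−0.62) = 0.8889 for the latter.
Payoffs at expiry: V(3,0)=0.0000, V(3,1)=0.0000, V(3,2)=92.9888, V(3,3)=160.4806
Node (2,0) S=50.3564: V=(p*·0.0000+(1−p*)·0.0000)/1.02=0.0000; Δ=(0.0000−0.0000)/(53.8813−31.2210)=0.0000; B=V−Δ·S=0.0000
Node (2,1) S=86.9054: V=(p*·92.9888+(1−p*)·0.0000)/1.02=81.0360; Δ=(92.9888−0.0000)/(92.9888−53.8813)=2.3778; B=V−Δ·S=-125.6058
Node (2,2) S=149.9819: V=(p*·160.4806+(1−p*)·92.9888)/1.02=149.9819; Δ=(160.4806−92.9888)/(160.4806−92.9888)=1.0000; B=V−Δ·S=0.0000
Node (1,0) S=81.2200: V=(p*·81.0360+(1−p*)·0.0000)/1.02=70.6196; Δ=(81.0360−0.0000)/(86.9054−50.3564)=2.2172; B=V−Δ·S=-109.4604
Node (1,1) S=140.1700: V=(p*·149.9819+(1−p*)·81.0360)/1.02=139.5306; Δ=(149.9819−81.0360)/(149.9819−86.9054)=1.0931; B=V−Δ·S=-13.6825
Node (0,0) S=131.0000: V=(p*·139.5306+(1−p*)·70.6196)/1.02=129.2881; Δ=(139.5306−70.6196)/(140.1700−81.2200)=1.1690; B=V−Δ·S=-23.8476
Verification: the root portfolio costs Δ(0,0)·S0 + B(0,0) = 129.2881, matching V0.

(0,0): Delta=1.1690 Bond=-23.8476
(1,0): Delta=2.2172 Bond=-109.4604
(1,1): Delta=1.0931 Bond=-13.6825
(2,0): Delta=0.0000 Bond=0.0000
(2,1): Delta=2.3778 Bond=-125.6058
(2,2): Delta=1.0000 Bond=0.0000
V0=129.2881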